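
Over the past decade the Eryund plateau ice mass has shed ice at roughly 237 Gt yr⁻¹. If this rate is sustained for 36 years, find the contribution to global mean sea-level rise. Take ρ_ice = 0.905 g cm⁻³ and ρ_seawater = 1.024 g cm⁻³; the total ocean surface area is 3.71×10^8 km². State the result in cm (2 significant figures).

≈ 2.2 cm

Total mass lost = 237 Gt/yr × 36 yr = 8532 Gt = 8.532×10^15 kg.
ρ_w = 1.024 g cm⁻³ = 1024 kg m⁻³, so water volume = 8.532×10^15 / 1024 = 8.332×10^12 m³.
Δh = 8.332×10^12 / 3.71×10^14 = 0.0225 m = 2.2 cm.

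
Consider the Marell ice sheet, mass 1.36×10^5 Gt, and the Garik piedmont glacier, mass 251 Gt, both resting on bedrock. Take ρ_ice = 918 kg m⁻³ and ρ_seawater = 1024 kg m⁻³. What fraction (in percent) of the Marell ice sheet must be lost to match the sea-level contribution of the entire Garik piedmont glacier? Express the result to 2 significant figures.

Equal sea-level rise means equal mass of meltwater, i.e. equal mass of ice lost.
Ice mass of Garik: 2.510×10^14 kg; ice mass of Marell: 1.360×10^17 kg.
Fraction required = 2.510×10^14 / 1.360×10^17 = 1.85×10^-3 → 0.18 %.

≈ 0.18 %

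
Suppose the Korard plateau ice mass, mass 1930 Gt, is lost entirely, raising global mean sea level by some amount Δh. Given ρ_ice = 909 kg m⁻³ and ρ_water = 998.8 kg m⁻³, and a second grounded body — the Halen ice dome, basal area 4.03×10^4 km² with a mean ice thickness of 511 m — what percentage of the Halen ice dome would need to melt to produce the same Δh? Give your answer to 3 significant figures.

≈ 10.3 %

Equal sea-level rise means equal mass of meltwater, i.e. equal mass of ice lost.
Ice mass of Korard: 1.930×10^15 kg; ice mass of Halen: 1.872×10^16 kg.
Fraction required = 1.930×10^15 / 1.872×10^16 = 0.103 → 10.3 %.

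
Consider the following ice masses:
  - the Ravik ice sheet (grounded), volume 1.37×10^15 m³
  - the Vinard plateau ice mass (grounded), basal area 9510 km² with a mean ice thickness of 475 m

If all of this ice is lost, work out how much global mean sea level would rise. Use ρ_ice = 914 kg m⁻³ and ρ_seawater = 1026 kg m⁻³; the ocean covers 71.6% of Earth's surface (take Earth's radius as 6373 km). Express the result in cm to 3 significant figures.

≈ 335 cm

Ravik: 1.37×10^15 m³ × (914/1026) = 1.220×10^15 m³ of water.
Vinard: ice volume = 9510 km² × 475 m = 4517 km³; 4517 × (914/1026) = 4024 km³ of water.
Total added water ≈ 1.224×10^15 m³ over 3.65×10^14 m² → Δh = 3.35 m = 335 cm.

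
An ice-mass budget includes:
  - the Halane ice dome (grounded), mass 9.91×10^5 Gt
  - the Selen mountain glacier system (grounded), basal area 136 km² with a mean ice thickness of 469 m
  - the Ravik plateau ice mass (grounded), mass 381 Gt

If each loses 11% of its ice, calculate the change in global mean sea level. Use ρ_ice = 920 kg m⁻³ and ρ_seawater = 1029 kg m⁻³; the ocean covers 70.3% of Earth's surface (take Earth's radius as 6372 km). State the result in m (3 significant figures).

≈ 0.295 m

Halane: 0.11 × 9.91×10^5 Gt = 1.090×10^17 kg; dividing by ρ_w = 1029 kg m⁻³ gives 1.059×10^14 m³ of water.
Selen: ice volume = 136 km² × 469 m = 63.78 km³; 0.11 × 63.78 × (920/1029) = 6.273 km³ of water.
Ravik: 0.11 × 381 Gt = 4.191×10^13 kg; dividing by ρ_w = 1029 kg m⁻³ gives 4.073×10^10 m³ of water.
Total added water ≈ 1.060×10^14 m³ over 3.59×10^14 m² → Δh = 0.295 m.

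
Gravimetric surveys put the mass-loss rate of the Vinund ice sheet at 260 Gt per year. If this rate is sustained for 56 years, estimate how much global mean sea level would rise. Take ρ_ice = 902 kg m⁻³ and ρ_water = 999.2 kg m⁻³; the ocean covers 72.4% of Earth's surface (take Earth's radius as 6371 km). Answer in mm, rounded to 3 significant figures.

≈ 39.5 mm

Total mass lost = 260 Gt/yr × 56 yr = 1.456×10^4 Gt = 1.456×10^16 kg.
ρ_w = 999.2 kg m⁻³, so water volume = 1.456×10^16 / 999.2 = 1.457×10^13 m³.
Δh = 1.457×10^13 / 3.69×10^14 = 0.0395 m = 39.5 mm.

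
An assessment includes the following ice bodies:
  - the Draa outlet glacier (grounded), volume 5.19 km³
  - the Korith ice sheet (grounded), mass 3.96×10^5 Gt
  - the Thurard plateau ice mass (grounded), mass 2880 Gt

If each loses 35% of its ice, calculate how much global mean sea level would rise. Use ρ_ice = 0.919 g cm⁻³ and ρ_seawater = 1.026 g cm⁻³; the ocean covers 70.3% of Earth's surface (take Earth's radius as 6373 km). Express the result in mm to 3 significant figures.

≈ 379 mm

Draa: 0.35 × 5.19 km³ × (919/1026) = 1.627 km³ of water.
Korith: 0.35 × 3.96×10^5 Gt = 1.386×10^17 kg; dividing by ρ_w = 1.026 g cm⁻³ = 1026 kg m⁻³ gives 1.351×10^14 m³ of water.
Thurard: 0.35 × 2880 Gt = 1.008×10^15 kg; dividing by ρ_w = 1026 kg m⁻³ gives 9.825×10^11 m³ of water.
Total added water ≈ 1.361×10^14 m³ over 3.59×10^14 m² → Δh = 0.379 m = 379 mm.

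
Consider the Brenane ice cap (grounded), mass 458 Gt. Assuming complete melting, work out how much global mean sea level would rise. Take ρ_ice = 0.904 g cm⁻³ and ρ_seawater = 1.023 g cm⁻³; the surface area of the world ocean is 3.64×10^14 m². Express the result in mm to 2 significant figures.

≈ 1.2 mm

Brenane: 458 Gt = 4.580×10^14 kg; dividing by ρ_w = 1.023 g cm⁻³ = 1023 kg m⁻³ gives 4.477×10^11 m³ of water.
Spread over 3.64×10^14 m² of ocean, Δh = 4.477×10^11 / 3.64×10^14 = 1.23×10^-3 m = 1.2 mm.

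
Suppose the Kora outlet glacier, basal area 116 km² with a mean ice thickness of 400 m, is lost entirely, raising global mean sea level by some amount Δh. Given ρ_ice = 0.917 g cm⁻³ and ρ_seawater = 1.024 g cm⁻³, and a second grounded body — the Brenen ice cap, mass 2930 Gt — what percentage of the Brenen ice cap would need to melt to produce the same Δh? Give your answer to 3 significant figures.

≈ 1.45 %

Equal sea-level rise means equal mass of meltwater, i.e. equal mass of ice lost.
Ice mass of Kora: 4.255×10^13 kg; ice mass of Brenen: 2.930×10^15 kg.
Fraction required = 4.255×10^13 / 2.930×10^15 = 0.0145 → 1.45 %.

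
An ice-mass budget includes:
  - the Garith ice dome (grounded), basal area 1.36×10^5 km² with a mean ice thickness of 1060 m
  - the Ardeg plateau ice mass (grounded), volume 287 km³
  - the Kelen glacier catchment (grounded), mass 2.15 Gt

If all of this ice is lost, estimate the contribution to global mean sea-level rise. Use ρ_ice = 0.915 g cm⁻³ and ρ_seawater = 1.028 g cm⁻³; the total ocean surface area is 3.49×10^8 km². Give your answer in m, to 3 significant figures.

Garith: ice volume = 1.36×10^5 km² × 1060 m = 1.442×10^5 km³; 1.442×10^5 × (915/1028) = 1.283×10^5 km³ of water.
Ardeg: 287 km³ × (915/1028) = 255.5 km³ of water.
Kelen: 2.15 Gt = 2.150×10^12 kg; dividing by ρ_w = 1.028 g cm⁻³ = 1028 kg m⁻³ gives 2.091×10^9 m³ of water.
Total added water ≈ 1.286×10^14 m³ over 3.49×10^14 m² → Δh = 0.368 m.

≈ 0.368 m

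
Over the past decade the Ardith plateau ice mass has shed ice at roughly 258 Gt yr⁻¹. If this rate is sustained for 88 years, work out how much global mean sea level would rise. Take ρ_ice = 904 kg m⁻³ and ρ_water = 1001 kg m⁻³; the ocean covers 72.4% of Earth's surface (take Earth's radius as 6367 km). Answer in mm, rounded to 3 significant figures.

Total mass lost = 258 Gt/yr × 88 yr = 2.270×10^4 Gt = 2.270×10^16 kg.
ρ_w = 1001 kg m⁻³, so water volume = 2.270×10^16 / 1001 = 2.268×10^13 m³.
Δh = 2.268×10^13 / 3.69×10^14 = 0.0615 m = 61.5 mm.

≈ 61.5 mm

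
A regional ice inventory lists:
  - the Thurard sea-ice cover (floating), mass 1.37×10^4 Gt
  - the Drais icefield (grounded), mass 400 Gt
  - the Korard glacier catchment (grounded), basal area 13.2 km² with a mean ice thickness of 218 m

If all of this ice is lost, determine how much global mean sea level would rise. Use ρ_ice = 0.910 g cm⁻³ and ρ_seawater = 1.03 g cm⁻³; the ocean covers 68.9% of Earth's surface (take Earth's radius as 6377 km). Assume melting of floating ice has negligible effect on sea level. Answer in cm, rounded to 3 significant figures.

≈ 0.111 cm

The Thurard sea-ice cover is floating and already displaces its own weight of water, so its melt adds essentially nothing to sea level.
Drais: 400 Gt = 4.000×10^14 kg; dividing by ρ_w = 1.03 g cm⁻³ = 1030 kg m⁻³ gives 3.883×10^11 m³ of water.
Korard: ice volume = 13.2 km² × 218 m = 2.878 km³; 2.878 × (910/1030) = 2.542 km³ of water.
Total added water ≈ 3.909×10^11 m³ over 3.52×10^14 m² → Δh = 1.11×10^-3 m = 0.111 cm.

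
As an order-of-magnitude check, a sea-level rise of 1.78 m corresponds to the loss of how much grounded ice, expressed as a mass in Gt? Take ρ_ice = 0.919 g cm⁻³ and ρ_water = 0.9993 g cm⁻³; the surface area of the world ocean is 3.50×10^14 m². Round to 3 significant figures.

Required water volume = Δh × A = 1.78 m × 3.50×10^14 m² = 6.230×10^14 m³.
ρ_w = 0.9993 g cm⁻³ = 999.3 kg m⁻³, so the mass of water = 6.230×10^14 m³ × 999.3 kg m⁻³ = 6.226×10^17 kg = 6.23×10^5 Gt (and the same mass of ice, by conservation).

≈ 6.23×10^5 Gt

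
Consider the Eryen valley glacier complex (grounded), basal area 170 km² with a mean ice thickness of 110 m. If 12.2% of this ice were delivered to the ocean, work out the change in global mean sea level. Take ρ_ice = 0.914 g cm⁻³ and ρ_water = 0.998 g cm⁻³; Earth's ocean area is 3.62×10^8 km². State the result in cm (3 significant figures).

Eryen: ice volume = 170 km² × 110 m = 18.70 km³; 0.122 × 18.70 × (914/998) = 2.089 km³ of water.
Spread over 3.62×10^14 m² of ocean, Δh = 2.089×10^9 / 3.62×10^14 = 5.77×10^-6 m = 5.77×10^-4 cm.

≈ 5.77×10^-4 cm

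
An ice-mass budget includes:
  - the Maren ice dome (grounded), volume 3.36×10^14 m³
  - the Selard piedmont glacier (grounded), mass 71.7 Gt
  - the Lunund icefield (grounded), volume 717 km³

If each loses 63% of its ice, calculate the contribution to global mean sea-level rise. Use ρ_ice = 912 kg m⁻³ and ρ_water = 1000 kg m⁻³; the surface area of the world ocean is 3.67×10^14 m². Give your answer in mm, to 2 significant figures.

Maren: 0.63 × 3.36×10^14 m³ × (912/1000) = 1.931×10^14 m³ of water.
Selard: 0.63 × 71.7 Gt = 4.517×10^13 kg; dividing by ρ_w = 1000 kg m⁻³ gives 4.517×10^10 m³ of water.
Lunund: 0.63 × 717 km³ × (912/1000) = 412.0 km³ of water.
Total added water ≈ 1.935×10^14 m³ over 3.67×10^14 m² → Δh = 0.527 m = 530 mm.

≈ 530 mm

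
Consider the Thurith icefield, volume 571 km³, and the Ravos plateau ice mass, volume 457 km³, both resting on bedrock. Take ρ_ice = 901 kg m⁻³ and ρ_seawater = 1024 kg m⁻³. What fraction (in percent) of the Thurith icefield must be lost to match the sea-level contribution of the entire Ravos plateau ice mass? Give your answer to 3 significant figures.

Equal sea-level rise means equal mass of meltwater, i.e. equal mass of ice lost.
Ice mass of Ravos: 4.118×10^14 kg; ice mass of Thurith: 5.145×10^14 kg.
Fraction required = 4.118×10^14 / 5.145×10^14 = 0.800 → 80.0 %.

≈ 80.0 %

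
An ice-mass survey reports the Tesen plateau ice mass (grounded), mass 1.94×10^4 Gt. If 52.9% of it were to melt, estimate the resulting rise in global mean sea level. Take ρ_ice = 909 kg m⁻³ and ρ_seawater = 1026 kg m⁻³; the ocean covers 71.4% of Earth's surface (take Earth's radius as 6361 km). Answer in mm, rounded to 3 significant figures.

Tesen: 0.529 × 1.94×10^4 Gt = 1.026×10^16 kg; dividing by ρ_w = 1026 kg m⁻³ gives 1.000×10^13 m³ of water.
Spread over 3.63×10^14 m² of ocean, Δh = 1.000×10^13 / 3.63×10^14 = 0.0276 m = 27.6 mm.

≈ 27.6 mm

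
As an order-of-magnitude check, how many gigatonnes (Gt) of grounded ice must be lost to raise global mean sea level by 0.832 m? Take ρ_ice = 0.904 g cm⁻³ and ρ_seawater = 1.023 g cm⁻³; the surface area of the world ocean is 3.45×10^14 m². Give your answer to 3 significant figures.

Required water volume = Δh × A = 0.832 m × 3.45×10^14 m² = 2.870×10^14 m³.
ρ_w = 1.023 g cm⁻³ = 1023 kg m⁻³, so the mass of water = 2.870×10^14 m³ × 1023 kg m⁻³ = 2.936×10^17 kg = 2.94×10^5 Gt (and the same mass of ice, by conservation).

≈ 2.94×10^5 Gt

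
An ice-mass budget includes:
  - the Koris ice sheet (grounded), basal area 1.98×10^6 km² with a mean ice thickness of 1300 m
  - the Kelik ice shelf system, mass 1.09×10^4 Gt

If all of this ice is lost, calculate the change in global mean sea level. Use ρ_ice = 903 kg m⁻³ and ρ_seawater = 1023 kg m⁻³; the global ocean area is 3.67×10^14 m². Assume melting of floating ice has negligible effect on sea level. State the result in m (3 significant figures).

Koris: ice volume = 1.98×10^6 km² × 1300 m = 2.574×10^6 km³; 2.574×10^6 × (903/1023) = 2.272×10^6 km³ of water.
The Kelik ice shelf system is floating and already displaces its own weight of water, so its melt adds essentially nothing to sea level.
Total added water ≈ 2.272×10^15 m³ over 3.67×10^14 m² → Δh = 6.19 m.

≈ 6.19 m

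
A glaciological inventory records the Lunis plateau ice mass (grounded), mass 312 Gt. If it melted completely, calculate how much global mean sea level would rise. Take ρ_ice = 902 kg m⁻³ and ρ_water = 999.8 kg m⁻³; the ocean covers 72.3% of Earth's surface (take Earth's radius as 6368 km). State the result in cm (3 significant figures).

≈ 0.0847 cm

Lunis: 312 Gt = 3.120×10^14 kg; dividing by ρ_w = 999.8 kg m⁻³ gives 3.121×10^11 m³ of water.
Spread over 3.68×10^14 m² of ocean, Δh = 3.121×10^11 / 3.68×10^14 = 8.47×10^-4 m = 0.0847 cm.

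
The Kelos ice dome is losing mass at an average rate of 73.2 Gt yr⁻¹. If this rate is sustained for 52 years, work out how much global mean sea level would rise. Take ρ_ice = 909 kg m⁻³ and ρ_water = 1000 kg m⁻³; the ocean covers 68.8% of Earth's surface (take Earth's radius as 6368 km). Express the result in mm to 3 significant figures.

Total mass lost = 73.2 Gt/yr × 52 yr = 3806 Gt = 3.806×10^15 kg.
ρ_w = 1000 kg m⁻³, so water volume = 3.806×10^15 / 1000 = 3.806×10^12 m³.
Δh = 3.806×10^12 / 3.51×10^14 = 0.0109 m = 10.9 mm.

≈ 10.9 mm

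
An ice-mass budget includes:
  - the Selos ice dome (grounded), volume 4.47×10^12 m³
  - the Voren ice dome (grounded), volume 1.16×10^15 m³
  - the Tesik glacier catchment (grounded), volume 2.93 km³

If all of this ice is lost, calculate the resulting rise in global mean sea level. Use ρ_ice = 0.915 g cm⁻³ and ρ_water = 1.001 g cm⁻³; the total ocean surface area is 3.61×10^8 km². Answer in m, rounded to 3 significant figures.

≈ 2.95 m

Selos: 4.47×10^12 m³ × (915/1001) = 4.086×10^12 m³ of water.
Voren: 1.16×10^15 m³ × (915/1001) = 1.060×10^15 m³ of water.
Tesik: 2.93 km³ × (915/1001) = 2.678 km³ of water.
Total added water ≈ 1.064×10^15 m³ over 3.61×10^14 m² → Δh = 2.95 m.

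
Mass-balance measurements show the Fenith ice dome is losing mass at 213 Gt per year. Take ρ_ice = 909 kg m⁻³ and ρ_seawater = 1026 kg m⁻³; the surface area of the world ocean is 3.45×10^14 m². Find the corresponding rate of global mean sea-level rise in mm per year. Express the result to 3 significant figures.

ρ_w = 1026 kg m⁻³. Annual water volume added = 213 Gt / ρ_w = 2.130×10^14 kg / 1026 kg m⁻³ = 2.076×10^11 m³.
Δh per year = 2.076×10^11 / 3.45×10^14 = 6.02×10^-4 m = 0.602 mm.

≈ 0.602 mm/yr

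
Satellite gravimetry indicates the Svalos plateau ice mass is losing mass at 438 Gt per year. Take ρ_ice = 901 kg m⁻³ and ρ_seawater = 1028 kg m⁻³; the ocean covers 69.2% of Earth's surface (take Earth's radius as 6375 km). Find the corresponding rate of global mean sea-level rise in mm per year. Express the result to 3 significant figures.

≈ 1.21 mm/yr

ρ_w = 1028 kg m⁻³. Annual water volume added = 438 Gt / ρ_w = 4.380×10^14 kg / 1028 kg m⁻³ = 4.261×10^11 m³.
Δh per year = 4.261×10^11 / 3.53×10^14 = 1.21×10^-3 m = 1.21 mm.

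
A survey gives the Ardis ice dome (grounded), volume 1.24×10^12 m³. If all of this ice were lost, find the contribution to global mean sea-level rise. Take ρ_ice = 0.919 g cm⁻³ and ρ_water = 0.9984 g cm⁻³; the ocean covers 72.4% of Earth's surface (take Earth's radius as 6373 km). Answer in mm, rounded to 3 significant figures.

Ardis: 1.24×10^12 m³ × (919/998.4) = 1.141×10^12 m³ of water.
Spread over 3.70×10^14 m² of ocean, Δh = 1.141×10^12 / 3.70×10^14 = 3.09×10^-3 m = 3.09 mm.

≈ 3.09 mm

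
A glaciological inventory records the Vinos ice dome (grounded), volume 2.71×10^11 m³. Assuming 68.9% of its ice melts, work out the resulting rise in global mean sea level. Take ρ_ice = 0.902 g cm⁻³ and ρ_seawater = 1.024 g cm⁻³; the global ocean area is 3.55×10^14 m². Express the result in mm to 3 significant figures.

≈ 0.463 mm

Vinos: 0.689 × 2.71×10^11 m³ × (902/1024) = 1.645×10^11 m³ of water.
Spread over 3.55×10^14 m² of ocean, Δh = 1.645×10^11 / 3.55×10^14 = 4.63×10^-4 m = 0.463 mm.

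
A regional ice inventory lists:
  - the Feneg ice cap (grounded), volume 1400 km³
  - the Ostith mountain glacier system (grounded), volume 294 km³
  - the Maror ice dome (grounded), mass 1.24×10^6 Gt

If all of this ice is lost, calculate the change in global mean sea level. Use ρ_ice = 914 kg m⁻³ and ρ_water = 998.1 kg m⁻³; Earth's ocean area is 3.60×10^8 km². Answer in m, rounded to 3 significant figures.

Feneg: 1400 km³ × (914/998.1) = 1282 km³ of water.
Ostith: 294 km³ × (914/998.1) = 269.2 km³ of water.
Maror: 1.24×10^6 Gt = 1.240×10^18 kg; dividing by ρ_w = 998.1 kg m⁻³ gives 1.242×10^15 m³ of water.
Total added water ≈ 1.244×10^15 m³ over 3.60×10^14 m² → Δh = 3.46 m.

≈ 3.46 m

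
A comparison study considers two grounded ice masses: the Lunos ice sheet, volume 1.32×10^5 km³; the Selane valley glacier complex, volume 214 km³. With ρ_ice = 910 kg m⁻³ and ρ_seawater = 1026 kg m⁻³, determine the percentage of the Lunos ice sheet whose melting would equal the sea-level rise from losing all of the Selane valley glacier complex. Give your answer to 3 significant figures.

Equal sea-level rise means equal mass of meltwater, i.e. equal mass of ice lost.
Ice mass of Selane: 1.947×10^14 kg; ice mass of Lunos: 1.201×10^17 kg.
Fraction required = 1.947×10^14 / 1.201×10^17 = 1.62×10^-3 → 0.162 %.

≈ 0.162 %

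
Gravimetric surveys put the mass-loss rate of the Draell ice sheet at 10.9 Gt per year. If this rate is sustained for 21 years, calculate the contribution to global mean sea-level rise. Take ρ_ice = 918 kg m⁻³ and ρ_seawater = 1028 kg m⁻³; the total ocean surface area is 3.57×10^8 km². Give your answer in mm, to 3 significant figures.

≈ 0.624 mm

Total mass lost = 10.9 Gt/yr × 21 yr = 228.9 Gt = 2.289×10^14 kg.
ρ_w = 1028 kg m⁻³, so water volume = 2.289×10^14 / 1028 = 2.227×10^11 m³.
Δh = 2.227×10^11 / 3.57×10^14 = 6.24×10^-4 m = 0.624 mm.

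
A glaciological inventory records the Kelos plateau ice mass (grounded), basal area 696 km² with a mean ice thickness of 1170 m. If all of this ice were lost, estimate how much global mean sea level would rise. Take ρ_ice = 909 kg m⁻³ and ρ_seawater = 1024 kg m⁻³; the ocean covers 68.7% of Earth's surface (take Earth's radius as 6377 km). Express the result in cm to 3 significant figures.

≈ 0.206 cm

Kelos: ice volume = 696 km² × 1170 m = 814.3 km³; 814.3 × (909/1024) = 722.9 km³ of water.
Spread over 3.51×10^14 m² of ocean, Δh = 7.229×10^11 / 3.51×10^14 = 2.06×10^-3 m = 0.206 cm.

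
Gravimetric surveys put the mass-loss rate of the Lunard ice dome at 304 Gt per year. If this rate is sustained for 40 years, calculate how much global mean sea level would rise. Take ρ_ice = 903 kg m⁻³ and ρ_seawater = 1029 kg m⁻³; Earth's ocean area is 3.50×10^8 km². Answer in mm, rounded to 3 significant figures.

≈ 33.8 mm

Total mass lost = 304 Gt/yr × 40 yr = 1.216×10^4 Gt = 1.216×10^16 kg.
ρ_w = 1029 kg m⁻³, so water volume = 1.216×10^16 / 1029 = 1.182×10^13 m³.
Δh = 1.182×10^13 / 3.50×10^14 = 0.0338 m = 33.8 mm.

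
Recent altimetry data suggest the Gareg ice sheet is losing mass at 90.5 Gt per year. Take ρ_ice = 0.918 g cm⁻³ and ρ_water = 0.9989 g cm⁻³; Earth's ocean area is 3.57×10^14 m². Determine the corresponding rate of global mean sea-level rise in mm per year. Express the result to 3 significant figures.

ρ_w = 0.9989 g cm⁻³ = 998.9 kg m⁻³. Annual water volume added = 90.5 Gt / ρ_w = 9.050×10^13 kg / 998.9 kg m⁻³ = 9.060×10^10 m³.
Δh per year = 9.060×10^10 / 3.57×10^14 = 2.54×10^-4 m = 0.254 mm.

≈ 0.254 mm/yr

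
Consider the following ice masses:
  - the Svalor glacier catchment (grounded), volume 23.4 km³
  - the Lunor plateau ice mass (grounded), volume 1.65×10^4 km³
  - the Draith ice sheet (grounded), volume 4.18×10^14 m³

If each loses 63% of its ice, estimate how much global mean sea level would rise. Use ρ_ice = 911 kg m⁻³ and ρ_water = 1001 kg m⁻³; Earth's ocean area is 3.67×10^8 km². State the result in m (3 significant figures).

≈ 0.679 m

Svalor: 0.63 × 23.4 km³ × (911/1001) = 13.42 km³ of water.
Lunor: 0.63 × 1.65×10^4 km³ × (911/1001) = 9460 km³ of water.
Draith: 0.63 × 4.18×10^14 m³ × (911/1001) = 2.397×10^14 m³ of water.
Total added water ≈ 2.491×10^14 m³ over 3.67×10^14 m² → Δh = 0.679 m.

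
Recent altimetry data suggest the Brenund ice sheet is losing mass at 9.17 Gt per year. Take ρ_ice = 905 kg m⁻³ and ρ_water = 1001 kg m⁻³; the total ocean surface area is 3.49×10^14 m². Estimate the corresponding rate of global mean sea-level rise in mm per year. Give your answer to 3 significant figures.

ρ_w = 1001 kg m⁻³. Annual water volume added = 9.17 Gt / ρ_w = 9.170×10^12 kg / 1001 kg m⁻³ = 9.161×10^9 m³.
Δh per year = 9.161×10^9 / 3.49×10^14 = 2.62×10^-5 m = 0.0262 mm.

≈ 0.0262 mm/yr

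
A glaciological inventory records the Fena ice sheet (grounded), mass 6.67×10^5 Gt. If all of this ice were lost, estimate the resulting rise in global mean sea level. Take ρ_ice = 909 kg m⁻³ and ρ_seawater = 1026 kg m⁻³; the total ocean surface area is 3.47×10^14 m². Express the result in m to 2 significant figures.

Fena: 6.67×10^5 Gt = 6.670×10^17 kg; dividing by ρ_w = 1026 kg m⁻³ gives 6.501×10^14 m³ of water.
Spread over 3.47×10^14 m² of ocean, Δh = 6.501×10^14 / 3.47×10^14 = 1.87 m.

≈ 1.9 m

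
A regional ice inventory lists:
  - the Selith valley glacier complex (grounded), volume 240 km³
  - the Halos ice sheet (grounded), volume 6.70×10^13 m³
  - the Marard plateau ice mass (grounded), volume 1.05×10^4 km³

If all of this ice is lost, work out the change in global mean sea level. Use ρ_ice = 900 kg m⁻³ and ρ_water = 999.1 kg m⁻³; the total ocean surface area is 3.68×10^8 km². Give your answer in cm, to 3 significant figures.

≈ 19.0 cm

Selith: 240 km³ × (900/999.1) = 216.2 km³ of water.
Halos: 6.70×10^13 m³ × (900/999.1) = 6.035×10^13 m³ of water.
Marard: 1.05×10^4 km³ × (900/999.1) = 9459 km³ of water.
Total added water ≈ 7.003×10^13 m³ over 3.68×10^14 m² → Δh = 0.190 m = 19.0 cm.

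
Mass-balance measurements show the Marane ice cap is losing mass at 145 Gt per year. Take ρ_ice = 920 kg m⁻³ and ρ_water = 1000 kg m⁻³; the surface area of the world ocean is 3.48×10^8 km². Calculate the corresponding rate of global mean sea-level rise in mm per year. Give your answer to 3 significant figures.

≈ 0.417 mm/yr

ρ_w = 1000 kg m⁻³. Annual water volume added = 145 Gt / ρ_w = 1.450×10^14 kg / 1000 kg m⁻³ = 1.450×10^11 m³.
Δh per year = 1.450×10^11 / 3.48×10^14 = 4.17×10^-4 m = 0.417 mm.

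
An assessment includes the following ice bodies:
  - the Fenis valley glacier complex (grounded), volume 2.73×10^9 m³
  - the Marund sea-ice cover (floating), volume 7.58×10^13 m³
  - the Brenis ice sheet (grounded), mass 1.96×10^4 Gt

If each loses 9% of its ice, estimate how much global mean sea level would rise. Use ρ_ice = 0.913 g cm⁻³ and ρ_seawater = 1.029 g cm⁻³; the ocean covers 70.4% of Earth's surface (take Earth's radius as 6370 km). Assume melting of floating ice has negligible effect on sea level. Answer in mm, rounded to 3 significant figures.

Fenis: 0.09 × 2.73×10^9 m³ × (913/1029) = 2.180×10^8 m³ of water.
The Marund sea-ice cover is floating and already displaces its own weight of water, so its melt adds essentially nothing to sea level.
Brenis: 0.09 × 1.96×10^4 Gt = 1.764×10^15 kg; dividing by ρ_w = 1.029 g cm⁻³ = 1029 kg m⁻³ gives 1.714×10^12 m³ of water.
Total added water ≈ 1.715×10^12 m³ over 3.59×10^14 m² → Δh = 4.78×10^-3 m = 4.78 mm.

≈ 4.78 mm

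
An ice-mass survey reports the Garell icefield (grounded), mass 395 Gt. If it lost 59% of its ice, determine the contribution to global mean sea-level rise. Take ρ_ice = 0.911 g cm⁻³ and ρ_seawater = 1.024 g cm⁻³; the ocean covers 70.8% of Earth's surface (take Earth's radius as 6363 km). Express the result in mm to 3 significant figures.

Garell: 0.59 × 395 Gt = 2.330×10^14 kg; dividing by ρ_w = 1.024 g cm⁻³ = 1024 kg m⁻³ gives 2.276×10^11 m³ of water.
Spread over 3.60×10^14 m² of ocean, Δh = 2.276×10^11 / 3.60×10^14 = 6.32×10^-4 m = 0.632 mm.

≈ 0.632 mm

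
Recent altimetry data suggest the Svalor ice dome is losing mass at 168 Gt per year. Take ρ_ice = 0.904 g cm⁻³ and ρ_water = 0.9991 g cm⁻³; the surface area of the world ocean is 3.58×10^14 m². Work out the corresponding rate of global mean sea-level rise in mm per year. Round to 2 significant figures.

ρ_w = 0.9991 g cm⁻³ = 999.1 kg m⁻³. Annual water volume added = 168 Gt / ρ_w = 1.680×10^14 kg / 999.1 kg m⁻³ = 1.682×10^11 m³.
Δh per year = 1.682×10^11 / 3.58×10^14 = 4.70×10^-4 m = 0.47 mm.

≈ 0.47 mm/yr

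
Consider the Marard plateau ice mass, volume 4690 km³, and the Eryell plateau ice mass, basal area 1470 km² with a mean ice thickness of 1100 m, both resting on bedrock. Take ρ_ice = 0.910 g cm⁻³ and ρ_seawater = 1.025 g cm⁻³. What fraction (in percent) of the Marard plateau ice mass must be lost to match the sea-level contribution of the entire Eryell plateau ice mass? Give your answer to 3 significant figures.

≈ 34.5 %

Equal sea-level rise means equal mass of meltwater, i.e. equal mass of ice lost.
Ice mass of Eryell: 1.471×10^15 kg; ice mass of Marard: 4.268×10^15 kg.
Fraction required = 1.471×10^15 / 4.268×10^15 = 0.345 → 34.5 %.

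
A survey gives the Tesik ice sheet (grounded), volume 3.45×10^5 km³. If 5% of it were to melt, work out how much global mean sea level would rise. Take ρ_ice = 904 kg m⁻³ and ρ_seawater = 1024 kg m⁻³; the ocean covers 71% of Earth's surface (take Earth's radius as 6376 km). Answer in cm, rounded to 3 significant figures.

Tesik: 0.05 × 3.45×10^5 km³ × (904/1024) = 1.523×10^4 km³ of water.
Spread over 3.63×10^14 m² of ocean, Δh = 1.523×10^13 / 3.63×10^14 = 0.0420 m = 4.20 cm.

≈ 4.20 cm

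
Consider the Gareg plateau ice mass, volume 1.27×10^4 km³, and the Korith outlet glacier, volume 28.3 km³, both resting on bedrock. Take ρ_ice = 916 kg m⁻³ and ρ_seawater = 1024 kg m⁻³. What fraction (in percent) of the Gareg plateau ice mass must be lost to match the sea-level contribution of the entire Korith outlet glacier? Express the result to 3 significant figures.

Equal sea-level rise means equal mass of meltwater, i.e. equal mass of ice lost.
Ice mass of Korith: 2.592×10^13 kg; ice mass of Gareg: 1.163×10^16 kg.
Fraction required = 2.592×10^13 / 1.163×10^16 = 2.23×10^-3 → 0.223 %.

≈ 0.223 %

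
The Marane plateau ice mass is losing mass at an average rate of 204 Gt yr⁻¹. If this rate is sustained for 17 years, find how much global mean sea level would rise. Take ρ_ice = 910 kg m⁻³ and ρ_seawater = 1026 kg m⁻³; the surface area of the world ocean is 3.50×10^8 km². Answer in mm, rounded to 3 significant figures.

≈ 9.66 mm

Total mass lost = 204 Gt/yr × 17 yr = 3468 Gt = 3.468×10^15 kg.
ρ_w = 1026 kg m⁻³, so water volume = 3.468×10^15 / 1026 = 3.380×10^12 m³.
Δh = 3.380×10^12 / 3.50×10^14 = 9.66×10^-3 m = 9.66 mm.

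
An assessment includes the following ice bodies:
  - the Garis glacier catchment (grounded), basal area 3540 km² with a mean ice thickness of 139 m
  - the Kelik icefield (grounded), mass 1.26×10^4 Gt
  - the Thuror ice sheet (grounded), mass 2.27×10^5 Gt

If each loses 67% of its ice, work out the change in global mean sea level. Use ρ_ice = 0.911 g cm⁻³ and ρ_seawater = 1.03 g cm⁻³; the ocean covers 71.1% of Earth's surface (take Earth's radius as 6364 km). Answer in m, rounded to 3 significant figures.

≈ 0.432 m

Garis: ice volume = 3540 km² × 139 m = 492.1 km³; 0.67 × 492.1 × (911/1030) = 291.6 km³ of water.
Kelik: 0.67 × 1.26×10^4 Gt = 8.442×10^15 kg; dividing by ρ_w = 1.03 g cm⁻³ = 1030 kg m⁻³ gives 8.196×10^12 m³ of water.
Thuror: 0.67 × 2.27×10^5 Gt = 1.521×10^17 kg; dividing by ρ_w = 1030 kg m⁻³ gives 1.477×10^14 m³ of water.
Total added water ≈ 1.561×10^14 m³ over 3.62×10^14 m² → Δh = 0.432 m.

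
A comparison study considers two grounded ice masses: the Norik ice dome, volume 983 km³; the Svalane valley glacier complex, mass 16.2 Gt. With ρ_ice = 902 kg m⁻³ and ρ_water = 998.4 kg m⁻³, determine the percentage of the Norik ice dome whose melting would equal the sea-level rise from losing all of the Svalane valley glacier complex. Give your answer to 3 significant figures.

Equal sea-level rise means equal mass of meltwater, i.e. equal mass of ice lost.
Ice mass of Svalane: 1.620×10^13 kg; ice mass of Norik: 8.867×10^14 kg.
Fraction required = 1.620×10^13 / 8.867×10^14 = 0.0183 → 1.83 %.

≈ 1.83 %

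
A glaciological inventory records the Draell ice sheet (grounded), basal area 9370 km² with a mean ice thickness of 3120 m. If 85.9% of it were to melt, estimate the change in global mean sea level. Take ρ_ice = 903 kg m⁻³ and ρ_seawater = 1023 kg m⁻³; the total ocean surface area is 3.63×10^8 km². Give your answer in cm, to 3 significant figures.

≈ 6.11 cm

Draell: ice volume = 9370 km² × 3120 m = 2.923×10^4 km³; 0.859 × 2.923×10^4 × (903/1023) = 2.217×10^4 km³ of water.
Spread over 3.63×10^14 m² of ocean, Δh = 2.217×10^13 / 3.63×10^14 = 0.0611 m = 6.11 cm.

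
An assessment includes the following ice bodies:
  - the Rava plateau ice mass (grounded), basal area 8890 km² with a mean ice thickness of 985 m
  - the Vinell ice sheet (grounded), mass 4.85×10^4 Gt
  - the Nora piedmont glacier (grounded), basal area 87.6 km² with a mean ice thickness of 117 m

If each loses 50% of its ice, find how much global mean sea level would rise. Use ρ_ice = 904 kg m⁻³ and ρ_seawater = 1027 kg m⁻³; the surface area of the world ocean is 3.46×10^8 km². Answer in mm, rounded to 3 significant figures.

Rava: ice volume = 8890 km² × 985 m = 8757 km³; 0.5 × 8757 × (904/1027) = 3854 km³ of water.
Vinell: 0.5 × 4.85×10^4 Gt = 2.425×10^16 kg; dividing by ρ_w = 1027 kg m⁻³ gives 2.361×10^13 m³ of water.
Nora: ice volume = 87.6 km² × 117 m = 10.25 km³; 0.5 × 10.25 × (904/1027) = 4.511 km³ of water.
Total added water ≈ 2.747×10^13 m³ over 3.46×10^14 m² → Δh = 0.0794 m = 79.4 mm.

≈ 79.4 mm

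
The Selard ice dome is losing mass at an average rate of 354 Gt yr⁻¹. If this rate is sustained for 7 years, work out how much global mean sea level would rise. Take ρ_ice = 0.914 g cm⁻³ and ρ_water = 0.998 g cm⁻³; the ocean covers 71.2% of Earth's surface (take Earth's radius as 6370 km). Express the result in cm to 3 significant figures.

≈ 0.684 cm

Total mass lost = 354 Gt/yr × 7 yr = 2478 Gt = 2.478×10^15 kg.
ρ_w = 0.998 g cm⁻³ = 998 kg m⁻³, so water volume = 2.478×10^15 / 998 = 2.483×10^12 m³.
Δh = 2.483×10^12 / 3.63×10^14 = 6.84×10^-3 m = 0.684 cm.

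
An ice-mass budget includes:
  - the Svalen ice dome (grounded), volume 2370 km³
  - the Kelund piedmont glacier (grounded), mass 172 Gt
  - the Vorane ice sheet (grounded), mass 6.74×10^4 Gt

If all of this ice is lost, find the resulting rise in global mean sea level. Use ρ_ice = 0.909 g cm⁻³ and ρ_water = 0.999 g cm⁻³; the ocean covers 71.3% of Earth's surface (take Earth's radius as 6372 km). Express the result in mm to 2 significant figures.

≈ 190 mm

Svalen: 2370 km³ × (909/999) = 2156 km³ of water.
Kelund: 172 Gt = 1.720×10^14 kg; dividing by ρ_w = 0.999 g cm⁻³ = 999 kg m⁻³ gives 1.722×10^11 m³ of water.
Vorane: 6.74×10^4 Gt = 6.740×10^16 kg; dividing by ρ_w = 999 kg m⁻³ gives 6.747×10^13 m³ of water.
Total added water ≈ 6.980×10^13 m³ over 3.64×10^14 m² → Δh = 0.192 m = 190 mm.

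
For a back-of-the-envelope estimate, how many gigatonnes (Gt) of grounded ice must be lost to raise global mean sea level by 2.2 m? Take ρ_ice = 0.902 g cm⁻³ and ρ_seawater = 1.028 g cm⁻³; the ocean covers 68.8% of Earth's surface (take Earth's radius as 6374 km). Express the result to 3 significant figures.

Required water volume = Δh × A = 2.2 m × 3.51×10^14 m² = 7.728×10^14 m³.
ρ_w = 1.028 g cm⁻³ = 1028 kg m⁻³, so the mass of water = 7.728×10^14 m³ × 1028 kg m⁻³ = 7.944×10^17 kg = 7.94×10^5 Gt (and the same mass of ice, by conservation).

≈ 7.94×10^5 Gt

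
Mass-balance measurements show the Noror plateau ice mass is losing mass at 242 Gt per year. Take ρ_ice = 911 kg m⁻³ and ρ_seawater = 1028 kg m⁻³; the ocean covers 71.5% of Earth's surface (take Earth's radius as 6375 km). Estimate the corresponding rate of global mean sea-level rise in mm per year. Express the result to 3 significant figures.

≈ 0.645 mm/yr

ρ_w = 1028 kg m⁻³. Annual water volume added = 242 Gt / ρ_w = 2.420×10^14 kg / 1028 kg m⁻³ = 2.354×10^11 m³.
Δh per year = 2.354×10^11 / 3.65×10^14 = 6.45×10^-4 m = 0.645 mm.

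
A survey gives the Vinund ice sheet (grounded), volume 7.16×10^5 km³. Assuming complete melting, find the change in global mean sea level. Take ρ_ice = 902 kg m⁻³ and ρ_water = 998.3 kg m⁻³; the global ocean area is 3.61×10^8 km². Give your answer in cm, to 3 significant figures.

Vinund: 7.16×10^5 km³ × (902/998.3) = 6.469×10^5 km³ of water.
Spread over 3.61×10^14 m² of ocean, Δh = 6.469×10^14 / 3.61×10^14 = 1.79 m = 179 cm.

≈ 179 cm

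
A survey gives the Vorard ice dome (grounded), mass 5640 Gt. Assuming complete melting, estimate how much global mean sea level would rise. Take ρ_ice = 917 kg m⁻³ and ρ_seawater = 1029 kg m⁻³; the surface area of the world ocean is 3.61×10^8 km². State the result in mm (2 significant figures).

Vorard: 5640 Gt = 5.640×10^15 kg; dividing by ρ_w = 1029 kg m⁻³ gives 5.481×10^12 m³ of water.
Spread over 3.61×10^14 m² of ocean, Δh = 5.481×10^12 / 3.61×10^14 = 0.0152 m = 15 mm.

≈ 15 mm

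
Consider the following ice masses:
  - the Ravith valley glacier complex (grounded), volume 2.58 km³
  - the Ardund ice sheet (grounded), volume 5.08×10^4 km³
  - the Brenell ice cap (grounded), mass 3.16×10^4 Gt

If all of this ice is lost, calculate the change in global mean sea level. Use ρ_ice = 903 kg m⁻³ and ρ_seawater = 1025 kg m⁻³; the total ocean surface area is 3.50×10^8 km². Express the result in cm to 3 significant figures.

Ravith: 2.58 km³ × (903/1025) = 2.273 km³ of water.
Ardund: 5.08×10^4 km³ × (903/1025) = 4.475×10^4 km³ of water.
Brenell: 3.16×10^4 Gt = 3.160×10^16 kg; dividing by ρ_w = 1025 kg m⁻³ gives 3.083×10^13 m³ of water.
Total added water ≈ 7.559×10^13 m³ over 3.50×10^14 m² → Δh = 0.216 m = 21.6 cm.

≈ 21.6 cm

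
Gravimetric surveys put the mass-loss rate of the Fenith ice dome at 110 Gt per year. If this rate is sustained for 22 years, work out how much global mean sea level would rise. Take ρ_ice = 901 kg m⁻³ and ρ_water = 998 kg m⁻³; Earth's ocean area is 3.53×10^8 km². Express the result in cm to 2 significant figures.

≈ 0.69 cm

Total mass lost = 110 Gt/yr × 22 yr = 2420 Gt = 2.420×10^15 kg.
ρ_w = 998 kg m⁻³, so water volume = 2.420×10^15 / 998 = 2.425×10^12 m³.
Δh = 2.425×10^12 / 3.53×10^14 = 6.87×10^-3 m = 0.69 cm.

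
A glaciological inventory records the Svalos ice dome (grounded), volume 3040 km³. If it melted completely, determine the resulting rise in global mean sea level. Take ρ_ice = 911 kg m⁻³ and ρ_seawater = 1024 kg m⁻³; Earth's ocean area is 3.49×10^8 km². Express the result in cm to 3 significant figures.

Svalos: 3040 km³ × (911/1024) = 2705 km³ of water.
Spread over 3.49×10^14 m² of ocean, Δh = 2.705×10^12 / 3.49×10^14 = 7.75×10^-3 m = 0.775 cm.

≈ 0.775 cm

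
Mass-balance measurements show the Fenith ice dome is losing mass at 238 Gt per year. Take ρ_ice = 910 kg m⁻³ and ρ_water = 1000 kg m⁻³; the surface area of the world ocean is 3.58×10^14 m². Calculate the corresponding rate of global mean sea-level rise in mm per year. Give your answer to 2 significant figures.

≈ 0.66 mm/yr

ρ_w = 1000 kg m⁻³. Annual water volume added = 238 Gt / ρ_w = 2.380×10^14 kg / 1000 kg m⁻³ = 2.380×10^11 m³.
Δh per year = 2.380×10^11 / 3.58×10^14 = 6.65×10^-4 m = 0.66 mm.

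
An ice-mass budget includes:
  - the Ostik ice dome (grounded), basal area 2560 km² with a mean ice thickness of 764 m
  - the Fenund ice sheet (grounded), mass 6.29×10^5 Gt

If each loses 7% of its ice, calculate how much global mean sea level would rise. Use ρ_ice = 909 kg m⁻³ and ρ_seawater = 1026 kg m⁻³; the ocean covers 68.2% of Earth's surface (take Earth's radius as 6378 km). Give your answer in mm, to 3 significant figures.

Ostik: ice volume = 2560 km² × 764 m = 1956 km³; 0.07 × 1956 × (909/1026) = 121.3 km³ of water.
Fenund: 0.07 × 6.29×10^5 Gt = 4.403×10^16 kg; dividing by ρ_w = 1026 kg m⁻³ gives 4.291×10^13 m³ of water.
Total added water ≈ 4.304×10^13 m³ over 3.49×10^14 m² → Δh = 0.123 m = 123 mm.

≈ 123 mm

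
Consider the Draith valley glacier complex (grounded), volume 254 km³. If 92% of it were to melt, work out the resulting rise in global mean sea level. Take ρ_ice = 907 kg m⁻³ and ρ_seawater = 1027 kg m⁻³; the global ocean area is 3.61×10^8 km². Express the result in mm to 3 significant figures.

Draith: 0.92 × 254 km³ × (907/1027) = 206.4 km³ of water.
Spread over 3.61×10^14 m² of ocean, Δh = 2.064×10^11 / 3.61×10^14 = 5.72×10^-4 m = 0.572 mm.

≈ 0.572 mm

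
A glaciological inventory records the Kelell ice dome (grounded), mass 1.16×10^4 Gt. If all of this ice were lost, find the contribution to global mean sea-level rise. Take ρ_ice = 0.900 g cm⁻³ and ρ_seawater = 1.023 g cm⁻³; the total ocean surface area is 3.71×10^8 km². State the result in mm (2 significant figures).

≈ 31 mm

Kelell: 1.16×10^4 Gt = 1.160×10^16 kg; dividing by ρ_w = 1.023 g cm⁻³ = 1023 kg m⁻³ gives 1.134×10^13 m³ of water.
Spread over 3.71×10^14 m² of ocean, Δh = 1.134×10^13 / 3.71×10^14 = 0.0306 m = 31 mm.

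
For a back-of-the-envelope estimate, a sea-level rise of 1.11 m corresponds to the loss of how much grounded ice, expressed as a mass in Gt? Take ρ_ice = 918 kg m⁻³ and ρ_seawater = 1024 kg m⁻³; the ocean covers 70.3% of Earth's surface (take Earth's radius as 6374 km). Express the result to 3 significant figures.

Required water volume = Δh × A = 1.11 m × 3.59×10^14 m² = 3.984×10^14 m³.
ρ_w = 1024 kg m⁻³, so the mass of water = 3.984×10^14 m³ × 1024 kg m⁻³ = 4.080×10^17 kg = 4.08×10^5 Gt (and the same mass of ice, by conservation).

≈ 4.08×10^5 Gt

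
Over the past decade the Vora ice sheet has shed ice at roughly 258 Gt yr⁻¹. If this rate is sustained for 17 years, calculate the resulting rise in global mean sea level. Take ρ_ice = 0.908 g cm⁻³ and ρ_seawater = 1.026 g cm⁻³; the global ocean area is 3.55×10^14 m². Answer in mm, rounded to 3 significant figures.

≈ 12.0 mm

Total mass lost = 258 Gt/yr × 17 yr = 4386 Gt = 4.386×10^15 kg.
ρ_w = 1.026 g cm⁻³ = 1026 kg m⁻³, so water volume = 4.386×10^15 / 1026 = 4.275×10^12 m³.
Δh = 4.275×10^12 / 3.55×10^14 = 0.0120 m = 12.0 mm.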